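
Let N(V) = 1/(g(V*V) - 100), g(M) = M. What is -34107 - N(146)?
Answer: -723614113/21216 ≈ -34107.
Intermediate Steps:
N(V) = 1/(-100 + V**2) (N(V) = 1/(V*V - 100) = 1/(V**2 - 100) = 1/(-100 + V**2))
-34107 - N(146) = -34107 - 1/(-100 + 146**2) = -34107 - 1/(-100 + 21316) = -34107 - 1/21216 = -723614113/21216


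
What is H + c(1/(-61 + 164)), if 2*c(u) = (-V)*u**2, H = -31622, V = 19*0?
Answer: -31622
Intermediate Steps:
V = 0
c(u) = 0 (c(u) = ((-1*0)*u**2)/2 = (0*u**2)/2 = (1/2)*0 = 0)
H + c(1/(-61 + 164)) = -31622 + 0 = -31622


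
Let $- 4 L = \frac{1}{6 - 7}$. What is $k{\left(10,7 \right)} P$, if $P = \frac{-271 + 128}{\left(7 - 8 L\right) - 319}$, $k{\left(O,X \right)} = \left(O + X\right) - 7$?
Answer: $\frac{715}{157} \approx 4.5541$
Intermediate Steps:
$L = \frac{1}{4}$ ($L = - \frac{1}{4 \left(6 - 7\right)} = - \frac{1}{4 \left(-1\right)} = \left(- \frac{1}{4}\right) \left(-1\right) = \frac{1}{4} \approx 0.25$)
$k{\left(O,X \right)} = -7 + O + X$
$P = \frac{143}{314}$ ($P = \frac{-271 + 128}{\left(7 - 2\right) - 319} = - \frac{143}{\left(7 - 2\right) - 319} = - \frac{143}{5 - 319} = - \frac{143}{-314} = \left(-143\right) \left(- \frac{1}{314}\right) = \frac{143}{314} \approx 0.45541$)
$k{\left(10,7 \right)} P = \left(-7 + 10 + 7\right) \frac{143}{314} = 10 \cdot \frac{143}{314} = \frac{715}{157}$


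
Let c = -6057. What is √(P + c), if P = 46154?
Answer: √40097 ≈ 200.24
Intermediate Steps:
√(P + c) = √(46154 - 6057) = √40097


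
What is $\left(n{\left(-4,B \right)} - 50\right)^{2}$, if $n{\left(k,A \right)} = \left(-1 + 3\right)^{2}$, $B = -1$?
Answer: $2116$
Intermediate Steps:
$n{\left(k,A \right)} = 4$ ($n{\left(k,A \right)} = 2^{2} = 4$)
$\left(n{\left(-4,B \right)} - 50\right)^{2} = \left(4 - 50\right)^{2} = \left(-46\right)^{2} = 2116$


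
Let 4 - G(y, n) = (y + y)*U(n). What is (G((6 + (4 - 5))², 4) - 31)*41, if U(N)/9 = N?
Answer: -74907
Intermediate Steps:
U(N) = 9*N
G(y, n) = 4 - 18*n*y (G(y, n) = 4 - (y + y)*9*n = 4 - 2*y*9*n = 4 - 18*n*y)
(G((6 + (4 - 5))², 4) - 31)*41 = ((4 - 18*4*(6 + (4 - 5))²) - 31)*41 = ((4 - 18*4*(6 - 1)²) - 31)*41 = ((4 - 18*4*5²) - 31)*41 = ((4 - 18*4*25) - 31)*41 = ((4 - 1800) - 31)*41 = (-1796 - 31)*41 = -1827*41 = -74907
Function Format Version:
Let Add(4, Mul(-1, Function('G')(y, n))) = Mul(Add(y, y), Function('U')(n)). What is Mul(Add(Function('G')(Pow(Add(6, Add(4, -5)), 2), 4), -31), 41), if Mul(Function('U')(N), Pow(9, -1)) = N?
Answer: -74907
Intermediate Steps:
Function('U')(N) = Mul(9, N)
Function('G')(y, n) = Add(4, Mul(-18, n, y)) (Function('G')(y, n) = Add(4, Mul(-1, Mul(Add(y, y), Mul(9, n)))) = Add(4, Mul(-1, Mul(Mul(2, y), Mul(9, n)))) = Add(4, Mul(-1, Mul(18, n, y))) = Add(4, Mul(-18, n, y)))
Mul(Add(Function('G')(Pow(Add(6, Add(4, -5)), 2), 4), -31), 41) = Mul(Add(Add(4, Mul(-18, 4, Pow(Add(6, Add(4, -5)), 2))), -31), 41) = Mul(Add(Add(4, Mul(-18, 4, Pow(Add(6, -1), 2))), -31), 41) = Mul(Add(Add(4, Mul(-18, 4, Pow(5, 2))), -31), 41) = Mul(Add(Add(4, Mul(-18, 4, 25)), -31), 41) = Mul(Add(Add(4, -1800), -31), 41) = Mul(Add(-1796, -31), 41) = Mul(-1827, 41) = -74907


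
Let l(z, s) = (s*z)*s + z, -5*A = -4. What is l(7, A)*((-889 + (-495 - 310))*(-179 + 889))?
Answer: -69037276/5 ≈ -1.3807e+7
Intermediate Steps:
A = ⅘ (A = -⅕*(-4) = ⅘ ≈ 0.80000)
l(z, s) = z + z*s² (l(z, s) = z*s² + z = z + z*s²)
l(7, A)*((-889 + (-495 - 310))*(-179 + 889)) = (7*(1 + (⅘)²))*((-889 + (-495 - 310))*(-179 + 889)) = (7*(1 + 16/25))*((-889 - 805)*710) = (7*(41/25))*(-1694*710) = (287/25)*(-1202740) = -69037276/5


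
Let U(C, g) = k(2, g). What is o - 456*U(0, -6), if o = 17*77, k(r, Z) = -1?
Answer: 1765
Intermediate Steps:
U(C, g) = -1
o = 1309
o - 456*U(0, -6) = 1309 - 456*(-1) = 1309 + 456 = 1765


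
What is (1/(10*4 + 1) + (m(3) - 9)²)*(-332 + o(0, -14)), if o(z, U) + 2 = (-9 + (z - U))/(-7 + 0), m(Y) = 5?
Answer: -1539351/287 ≈ -5363.6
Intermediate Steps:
o(z, U) = -5/7 - z/7 + U/7 (o(z, U) = -2 + (-9 + (z - U))/(-7 + 0) = -2 + (-9 + z - U)/(-7) = -2 + (-9 + z - U)*(-⅐) = -2 + (9/7 - z/7 + U/7) = -5/7 - z/7 + U/7)
(1/(10*4 + 1) + (m(3) - 9)²)*(-332 + o(0, -14)) = (1/(10*4 + 1) + (5 - 9)²)*(-332 + (-5/7 - ⅐*0 + (⅐)*(-14))) = (1/(40 + 1) + (-4)²)*(-332 + (-5/7 + 0 - 2)) = (1/41 + 16)*(-332 - 19/7) = (1/41 + 16)*(-2343/7) = (657/41)*(-2343/7) = -1539351/287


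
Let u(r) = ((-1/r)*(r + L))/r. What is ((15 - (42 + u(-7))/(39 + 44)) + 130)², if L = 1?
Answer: 345333697801/16540489 ≈ 20878.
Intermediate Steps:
u(r) = -(1 + r)/r² (u(r) = ((-1/r)*(r + 1))/r = ((-1/r)*(1 + r))/r = (-(1 + r)/r)/r = -(1 + r)/r²)
((15 - (42 + u(-7))/(39 + 44)) + 130)² = ((15 - (42 + (-1 - 1*(-7))/(-7)²)/(39 + 44)) + 130)² = ((15 - (42 + (-1 + 7)/49)/83) + 130)² = ((15 - (42 + (1/49)*6)/83) + 130)² = ((15 - (42 + 6/49)/83) + 130)² = ((15 - 2064/(49*83)) + 130)² = ((15 - 1*2064/4067) + 130)² = ((15 - 2064/4067) + 130)² = (58941/4067 + 130)² = (587651/4067)² = 345333697801/16540489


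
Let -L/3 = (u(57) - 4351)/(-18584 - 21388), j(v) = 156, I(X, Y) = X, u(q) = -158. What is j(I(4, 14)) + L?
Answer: 2074035/13324 ≈ 155.66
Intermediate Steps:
L = -4509/13324 (L = -3*(-158 - 4351)/(-18584 - 21388) = -(-13527)/(-39972) = -(-13527)*(-1)/39972 = -3*1503/13324 = -4509/13324 ≈ -0.33841)
j(I(4, 14)) + L = 156 - 4509/13324 = 2074035/13324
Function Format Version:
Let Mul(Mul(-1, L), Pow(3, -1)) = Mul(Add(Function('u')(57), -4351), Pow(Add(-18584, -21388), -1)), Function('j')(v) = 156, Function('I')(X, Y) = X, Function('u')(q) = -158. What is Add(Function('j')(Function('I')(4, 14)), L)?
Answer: Rational(2074035, 13324) ≈ 155.66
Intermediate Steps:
L = Rational(-4509, 13324) (L = Mul(-3, Mul(Add(-158, -4351), Pow(Add(-18584, -21388), -1))) = Mul(-3, Mul(-4509, Pow(-39972, -1))) = Mul(-3, Mul(-4509, Rational(-1, 39972))) = Mul(-3, Rational(1503, 13324)) = Rational(-4509, 13324) ≈ -0.33841)
Add(Function('j')(Function('I')(4, 14)), L) = Add(156, Rational(-4509, 13324)) = Rational(2074035, 13324)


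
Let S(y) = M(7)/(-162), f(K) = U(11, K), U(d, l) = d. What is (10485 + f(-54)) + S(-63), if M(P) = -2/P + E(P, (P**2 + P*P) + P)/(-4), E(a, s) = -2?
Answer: 7934975/756 ≈ 10496.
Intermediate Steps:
f(K) = 11
M(P) = 1/2 - 2/P (M(P) = -2/P - 2/(-4) = -2/P - 2*(-1/4) = -2/P + 1/2 = 1/2 - 2/P)
S(y) = -1/756 (S(y) = ((1/2)*(-4 + 7)/7)/(-162) = ((1/2)*(1/7)*3)*(-1/162) = (3/14)*(-1/162) = -1/756)
(10485 + f(-54)) + S(-63) = (10485 + 11) - 1/756 = 10496 - 1/756 = 7934975/756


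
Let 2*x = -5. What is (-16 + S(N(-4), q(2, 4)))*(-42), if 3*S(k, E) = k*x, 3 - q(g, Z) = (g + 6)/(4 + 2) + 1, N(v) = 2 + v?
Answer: 602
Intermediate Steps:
q(g, Z) = 1 - g/6 (q(g, Z) = 3 - ((g + 6)/(4 + 2) + 1) = 3 - ((6 + g)/6 + 1) = 3 - ((6 + g)*(⅙) + 1) = 3 - ((1 + g/6) + 1) = 3 - (2 + g/6) = 3 + (-2 - g/6) = 1 - g/6)
x = -5/2 (x = (½)*(-5) = -5/2 ≈ -2.5000)
S(k, E) = -5*k/6 (S(k, E) = (k*(-5/2))/3 = (-5*k/2)/3 = -5*k/6)
(-16 + S(N(-4), q(2, 4)))*(-42) = (-16 - 5*(2 - 4)/6)*(-42) = (-16 - ⅚*(-2))*(-42) = (-16 + 5/3)*(-42) = -43/3*(-42) = 602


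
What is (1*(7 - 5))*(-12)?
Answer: -24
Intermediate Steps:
(1*(7 - 5))*(-12) = (1*2)*(-12) = 2*(-12) = -24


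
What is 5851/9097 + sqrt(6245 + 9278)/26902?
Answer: 5851/9097 + 19*sqrt(43)/26902 ≈ 0.64781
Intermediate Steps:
5851/9097 + sqrt(6245 + 9278)/26902 = 5851*(1/9097) + sqrt(15523)*(1/26902) = 5851/9097 + (19*sqrt(43))*(1/26902) = 5851/9097 + 19*sqrt(43)/26902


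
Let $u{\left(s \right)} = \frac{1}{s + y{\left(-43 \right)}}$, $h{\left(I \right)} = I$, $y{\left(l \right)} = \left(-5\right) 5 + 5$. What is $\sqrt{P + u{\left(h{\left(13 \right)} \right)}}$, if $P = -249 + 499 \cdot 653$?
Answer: $\frac{\sqrt{15954295}}{7} \approx 570.61$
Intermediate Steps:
$P = 325598$ ($P = -249 + 325847 = 325598$)
$y{\left(l \right)} = -20$ ($y{\left(l \right)} = -25 + 5 = -20$)
$u{\left(s \right)} = \frac{1}{-20 + s}$ ($u{\left(s \right)} = \frac{1}{s - 20} = \frac{1}{-20 + s}$)
$\sqrt{P + u{\left(h{\left(13 \right)} \right)}} = \sqrt{325598 + \frac{1}{-20 + 13}} = \sqrt{325598 + \frac{1}{-7}} = \sqrt{325598 - \frac{1}{7}} = \sqrt{\frac{2279185}{7}} = \frac{\sqrt{15954295}}{7}$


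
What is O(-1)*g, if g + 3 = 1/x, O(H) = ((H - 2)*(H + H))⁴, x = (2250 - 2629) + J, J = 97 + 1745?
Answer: -5686848/1463 ≈ -3887.1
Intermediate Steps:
J = 1842
x = 1463 (x = (2250 - 2629) + 1842 = -379 + 1842 = 1463)
O(H) = 16*H⁴*(-2 + H)⁴ (O(H) = ((-2 + H)*(2*H))⁴ = (2*H*(-2 + H))⁴ = 16*H⁴*(-2 + H)⁴)
g = -4388/1463 (g = -3 + 1/1463 = -4388/1463 ≈ -2.9993)
O(-1)*g = (16*(-1)⁴*(-2 - 1)⁴)*(-4388/1463) = (16*1*(-3)⁴)*(-4388/1463) = (16*1*81)*(-4388/1463) = 1296*(-4388/1463) = -5686848/1463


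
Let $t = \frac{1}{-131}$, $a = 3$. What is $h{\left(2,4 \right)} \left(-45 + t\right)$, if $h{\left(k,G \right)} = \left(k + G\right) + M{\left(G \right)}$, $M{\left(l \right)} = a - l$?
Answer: $- \frac{29480}{131} \approx -225.04$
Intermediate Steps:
$M{\left(l \right)} = 3 - l$
$h{\left(k,G \right)} = 3 + k$ ($h{\left(k,G \right)} = \left(k + G\right) - \left(-3 + G\right) = \left(G + k\right) - \left(-3 + G\right) = 3 + k$)
$t = - \frac{1}{131} \approx -0.0076336$
$h{\left(2,4 \right)} \left(-45 + t\right) = \left(3 + 2\right) \left(-45 - \frac{1}{131}\right) = 5 \left(- \frac{5896}{131}\right) = - \frac{29480}{131}$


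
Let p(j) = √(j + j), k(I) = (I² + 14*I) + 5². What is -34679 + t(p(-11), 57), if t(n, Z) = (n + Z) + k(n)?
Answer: -34619 + 15*I*√22 ≈ -34619.0 + 70.356*I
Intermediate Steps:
k(I) = 25 + I² + 14*I (k(I) = (I² + 14*I) + 25 = 25 + I² + 14*I)
p(j) = √2*√j (p(j) = √(2*j) = √2*√j)
t(n, Z) = 25 + Z + n² + 15*n (t(n, Z) = (n + Z) + (25 + n² + 14*n) = (Z + n) + (25 + n² + 14*n) = 25 + Z + n² + 15*n)
-34679 + t(p(-11), 57) = -34679 + (25 + 57 + (√2*√(-11))² + 15*(√2*√(-11))) = -34679 + (25 + 57 + (√2*(I*√11))² + 15*(√2*(I*√11))) = -34679 + (25 + 57 + (I*√22)² + 15*(I*√22)) = -34679 + (25 + 57 - 22 + 15*I*√22) = -34679 + (60 + 15*I*√22) = -34619 + 15*I*√22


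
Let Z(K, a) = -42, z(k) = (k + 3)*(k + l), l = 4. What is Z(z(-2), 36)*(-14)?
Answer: 588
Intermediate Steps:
z(k) = (3 + k)*(4 + k) (z(k) = (k + 3)*(k + 4) = (3 + k)*(4 + k))
Z(z(-2), 36)*(-14) = -42*(-14) = 588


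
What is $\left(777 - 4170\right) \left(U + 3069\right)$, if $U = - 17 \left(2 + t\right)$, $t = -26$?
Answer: $-11797461$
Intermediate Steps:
$U = 408$ ($U = - 17 \left(2 - 26\right) = \left(-17\right) \left(-24\right) = 408$)
$\left(777 - 4170\right) \left(U + 3069\right) = \left(777 - 4170\right) \left(408 + 3069\right) = \left(-3393\right) 3477 = -11797461$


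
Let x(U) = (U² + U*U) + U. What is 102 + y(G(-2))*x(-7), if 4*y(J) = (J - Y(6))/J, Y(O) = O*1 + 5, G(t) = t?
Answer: 1999/8 ≈ 249.88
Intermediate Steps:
Y(O) = 5 + O (Y(O) = O + 5 = 5 + O)
x(U) = U + 2*U² (x(U) = (U² + U²) + U = 2*U² + U = U + 2*U²)
y(J) = (-11 + J)/(4*J) (y(J) = ((J - (5 + 6))/J)/4 = ((J - 1*11)/J)/4 = ((J - 11)/J)/4 = ((-11 + J)/J)/4 = (-11 + J)/(4*J))
102 + y(G(-2))*x(-7) = 102 + ((¼)*(-11 - 2)/(-2))*(-7*(1 + 2*(-7))) = 102 + ((¼)*(-½)*(-13))*(-7*(1 - 14)) = 102 + 13*(-7*(-13))/8 = 102 + (13/8)*91 = 102 + 1183/8 = 1999/8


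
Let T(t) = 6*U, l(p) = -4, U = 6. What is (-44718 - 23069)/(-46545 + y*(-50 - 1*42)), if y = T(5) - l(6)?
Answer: 67787/50225 ≈ 1.3497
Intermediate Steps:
T(t) = 36 (T(t) = 6*6 = 36)
y = 40 (y = 36 - 1*(-4) = 36 + 4 = 40)
(-44718 - 23069)/(-46545 + y*(-50 - 1*42)) = (-44718 - 23069)/(-46545 + 40*(-50 - 1*42)) = -67787/(-46545 + 40*(-50 - 42)) = -67787/(-46545 + 40*(-92)) = -67787/(-46545 - 3680) = -67787/(-50225) = -67787*(-1/50225) = 67787/50225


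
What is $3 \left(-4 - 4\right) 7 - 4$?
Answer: $-172$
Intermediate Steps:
$3 \left(-4 - 4\right) 7 - 4 = 3 \left(-8\right) 7 - 4 = \left(-24\right) 7 - 4 = -168 - 4 = -172$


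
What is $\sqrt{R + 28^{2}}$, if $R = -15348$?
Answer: $2 i \sqrt{3641} \approx 120.68 i$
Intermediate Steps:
$\sqrt{R + 28^{2}} = \sqrt{-15348 + 28^{2}} = \sqrt{-15348 + 784} = \sqrt{-14564} = 2 i \sqrt{3641}$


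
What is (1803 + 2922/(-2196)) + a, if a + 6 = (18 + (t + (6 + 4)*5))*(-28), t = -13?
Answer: 93575/366 ≈ 255.67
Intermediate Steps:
a = -1546 (a = -6 + (18 + (-13 + (6 + 4)*5))*(-28) = -6 + (18 + (-13 + 10*5))*(-28) = -6 + (18 + (-13 + 50))*(-28) = -6 + (18 + 37)*(-28) = -6 + 55*(-28) = -6 - 1540 = -1546)
(1803 + 2922/(-2196)) + a = (1803 + 2922/(-2196)) - 1546 = (1803 + 2922*(-1/2196)) - 1546 = (1803 - 487/366) - 1546 = 659411/366 - 1546 = 93575/366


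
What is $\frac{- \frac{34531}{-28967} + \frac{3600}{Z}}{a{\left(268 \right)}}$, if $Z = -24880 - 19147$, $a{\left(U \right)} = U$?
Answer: $\frac{1416015137}{341788469212} \approx 0.004143$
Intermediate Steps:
$Z = -44027$ ($Z = -24880 - 19147 = -44027$)
$\frac{- \frac{34531}{-28967} + \frac{3600}{Z}}{a{\left(268 \right)}} = \frac{- \frac{34531}{-28967} + \frac{3600}{-44027}}{268} = \left(\left(-34531\right) \left(- \frac{1}{28967}\right) + 3600 \left(- \frac{1}{44027}\right)\right) \frac{1}{268} = \left(\frac{34531}{28967} - \frac{3600}{44027}\right) \frac{1}{268} = \frac{1416015137}{1275330109} \cdot \frac{1}{268} = \frac{1416015137}{341788469212}$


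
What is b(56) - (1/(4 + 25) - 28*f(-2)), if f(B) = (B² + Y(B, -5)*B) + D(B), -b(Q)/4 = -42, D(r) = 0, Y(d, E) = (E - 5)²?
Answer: -154281/29 ≈ -5320.0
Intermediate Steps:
Y(d, E) = (-5 + E)²
b(Q) = 168 (b(Q) = -4*(-42) = 168)
f(B) = B² + 100*B (f(B) = (B² + (-5 - 5)²*B) + 0 = (B² + (-10)²*B) + 0 = (B² + 100*B) + 0 = B² + 100*B)
b(56) - (1/(4 + 25) - 28*f(-2)) = 168 - (1/(4 + 25) - (-56)*(100 - 2)) = 168 - (1/29 - (-56)*98) = 168 - (1/29 - 28*(-196)) = 168 - (1/29 + 5488) = 168 - 1*159153/29 = 168 - 159153/29 = -154281/29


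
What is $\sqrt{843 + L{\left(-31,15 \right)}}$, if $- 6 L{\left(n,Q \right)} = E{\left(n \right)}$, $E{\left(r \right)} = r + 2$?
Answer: $\frac{\sqrt{30522}}{6} \approx 29.118$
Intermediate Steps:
$E{\left(r \right)} = 2 + r$
$L{\left(n,Q \right)} = - \frac{1}{3} - \frac{n}{6}$ ($L{\left(n,Q \right)} = - \frac{2 + n}{6} = - \frac{1}{3} - \frac{n}{6}$)
$\sqrt{843 + L{\left(-31,15 \right)}} = \sqrt{843 - - \frac{29}{6}} = \sqrt{843 + \left(- \frac{1}{3} + \frac{31}{6}\right)} = \sqrt{843 + \frac{29}{6}} = \sqrt{\frac{5087}{6}} = \frac{\sqrt{30522}}{6}$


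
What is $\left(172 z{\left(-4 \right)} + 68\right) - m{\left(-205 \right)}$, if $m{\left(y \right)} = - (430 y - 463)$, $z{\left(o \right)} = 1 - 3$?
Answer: $-88889$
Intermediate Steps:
$z{\left(o \right)} = -2$ ($z{\left(o \right)} = 1 - 3 = -2$)
$m{\left(y \right)} = 463 - 430 y$ ($m{\left(y \right)} = - (-463 + 430 y) = 463 - 430 y$)
$\left(172 z{\left(-4 \right)} + 68\right) - m{\left(-205 \right)} = \left(172 \left(-2\right) + 68\right) - \left(463 - -88150\right) = \left(-344 + 68\right) - \left(463 + 88150\right) = -276 - 88613 = -88889$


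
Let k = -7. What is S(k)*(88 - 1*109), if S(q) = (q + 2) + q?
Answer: 252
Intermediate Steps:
S(q) = 2 + 2*q (S(q) = (2 + q) + q = 2 + 2*q)
S(k)*(88 - 1*109) = (2 + 2*(-7))*(88 - 1*109) = (2 - 14)*(88 - 109) = -12*(-21) = 252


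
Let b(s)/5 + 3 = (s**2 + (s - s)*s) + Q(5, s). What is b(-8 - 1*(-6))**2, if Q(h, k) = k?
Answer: 25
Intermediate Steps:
b(s) = -15 + 5*s + 5*s**2 (b(s) = -15 + 5*((s**2 + (s - s)*s) + s) = -15 + 5*((s**2 + 0*s) + s) = -15 + 5*((s**2 + 0) + s) = -15 + 5*(s**2 + s) = -15 + 5*(s + s**2) = -15 + (5*s + 5*s**2) = -15 + 5*s + 5*s**2)
b(-8 - 1*(-6))**2 = (-15 + 5*(-8 - 1*(-6)) + 5*(-8 - 1*(-6))**2)**2 = (-15 + 5*(-8 + 6) + 5*(-8 + 6)**2)**2 = (-15 + 5*(-2) + 5*(-2)**2)**2 = (-15 - 10 + 5*4)**2 = (-15 - 10 + 20)**2 = (-5)**2 = 25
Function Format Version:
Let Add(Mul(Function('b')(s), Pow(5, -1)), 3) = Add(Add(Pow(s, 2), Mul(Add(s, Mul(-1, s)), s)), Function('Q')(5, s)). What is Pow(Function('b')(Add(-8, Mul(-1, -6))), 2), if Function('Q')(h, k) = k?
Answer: 25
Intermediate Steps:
Function('b')(s) = Add(-15, Mul(5, s), Mul(5, Pow(s, 2))) (Function('b')(s) = Add(-15, Mul(5, Add(Add(Pow(s, 2), Mul(Add(s, Mul(-1, s)), s)), s))) = Add(-15, Mul(5, Add(Add(Pow(s, 2), Mul(0, s)), s))) = Add(-15, Mul(5, Add(Add(Pow(s, 2), 0), s))) = Add(-15, Mul(5, Add(Pow(s, 2), s))) = Add(-15, Mul(5, Add(s, Pow(s, 2)))) = Add(-15, Add(Mul(5, s), Mul(5, Pow(s, 2)))) = Add(-15, Mul(5, s), Mul(5, Pow(s, 2))))
Pow(Function('b')(Add(-8, Mul(-1, -6))), 2) = Pow(Add(-15, Mul(5, Add(-8, Mul(-1, -6))), Mul(5, Pow(Add(-8, Mul(-1, -6)), 2))), 2) = Pow(Add(-15, Mul(5, Add(-8, 6)), Mul(5, Pow(Add(-8, 6), 2))), 2) = Pow(Add(-15, Mul(5, -2), Mul(5, Pow(-2, 2))), 2) = Pow(Add(-15, -10, Mul(5, 4)), 2) = Pow(Add(-15, -10, 20), 2) = Pow(-5, 2) = 25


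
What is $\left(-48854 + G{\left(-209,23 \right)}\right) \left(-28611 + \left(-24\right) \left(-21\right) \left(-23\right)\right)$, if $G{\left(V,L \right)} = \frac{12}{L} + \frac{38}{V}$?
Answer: $\frac{496908115128}{253} \approx 1.9641 \cdot 10^{9}$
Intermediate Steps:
$\left(-48854 + G{\left(-209,23 \right)}\right) \left(-28611 + \left(-24\right) \left(-21\right) \left(-23\right)\right) = \left(-48854 + \left(\frac{12}{23} + \frac{38}{-209}\right)\right) \left(-28611 + \left(-24\right) \left(-21\right) \left(-23\right)\right) = \left(-48854 + \left(12 \cdot \frac{1}{23} + 38 \left(- \frac{1}{209}\right)\right)\right) \left(-28611 + 504 \left(-23\right)\right) = \left(-48854 + \left(\frac{12}{23} - \frac{2}{11}\right)\right) \left(-28611 - 11592\right) = \left(-48854 + \frac{86}{253}\right) \left(-40203\right) = \left(- \frac{12359976}{253}\right) \left(-40203\right) = \frac{496908115128}{253}$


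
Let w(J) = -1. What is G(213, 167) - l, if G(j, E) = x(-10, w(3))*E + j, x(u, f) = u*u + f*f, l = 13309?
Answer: 3771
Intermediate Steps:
x(u, f) = f² + u² (x(u, f) = u² + f² = f² + u²)
G(j, E) = j + 101*E (G(j, E) = ((-1)² + (-10)²)*E + j = (1 + 100)*E + j = 101*E + j = j + 101*E)
G(213, 167) - l = (213 + 101*167) - 1*13309 = (213 + 16867) - 13309 = 17080 - 13309 = 3771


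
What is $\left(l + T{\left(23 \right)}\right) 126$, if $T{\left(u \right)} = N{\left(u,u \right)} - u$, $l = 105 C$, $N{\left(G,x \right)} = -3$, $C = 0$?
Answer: $-3276$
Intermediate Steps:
$l = 0$ ($l = 105 \cdot 0 = 0$)
$T{\left(u \right)} = -3 - u$
$\left(l + T{\left(23 \right)}\right) 126 = \left(0 - 26\right) 126 = \left(-26\right) 126 = -3276$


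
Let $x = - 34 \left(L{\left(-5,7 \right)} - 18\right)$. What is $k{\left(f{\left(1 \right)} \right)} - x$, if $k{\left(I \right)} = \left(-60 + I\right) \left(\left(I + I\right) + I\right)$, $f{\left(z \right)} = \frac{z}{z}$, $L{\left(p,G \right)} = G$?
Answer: $-551$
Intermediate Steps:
$f{\left(z \right)} = 1$
$k{\left(I \right)} = 3 I \left(-60 + I\right)$ ($k{\left(I \right)} = \left(-60 + I\right) \left(2 I + I\right) = \left(-60 + I\right) 3 I = 3 I \left(-60 + I\right)$)
$x = 374$ ($x = - 34 \left(7 - 18\right) = \left(-34\right) \left(-11\right) = 374$)
$k{\left(f{\left(1 \right)} \right)} - x = 3 \cdot 1 \left(-60 + 1\right) - 374 = 3 \cdot 1 \left(-59\right) - 374 = -177 - 374 = -551$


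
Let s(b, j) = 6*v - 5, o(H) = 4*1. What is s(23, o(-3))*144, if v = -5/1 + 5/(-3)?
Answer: -6480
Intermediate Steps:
v = -20/3 (v = -5*1 + 5*(-1/3) = -5 - 5/3 = -20/3 ≈ -6.6667)
o(H) = 4
s(b, j) = -45 (s(b, j) = 6*(-20/3) - 5 = -40 - 5 = -45)
s(23, o(-3))*144 = -45*144 = -6480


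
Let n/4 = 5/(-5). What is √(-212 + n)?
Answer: 6*I*√6 ≈ 14.697*I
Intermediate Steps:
n = -4 (n = 4*(5/(-5)) = 4*(-⅕*5) = 4*(-1) = -4)
√(-212 + n) = √(-212 - 4) = √(-216) = 6*I*√6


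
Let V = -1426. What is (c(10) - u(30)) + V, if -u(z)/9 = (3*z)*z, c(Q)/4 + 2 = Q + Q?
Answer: 22946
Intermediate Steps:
c(Q) = -8 + 8*Q (c(Q) = -8 + 4*(Q + Q) = -8 + 4*(2*Q) = -8 + 8*Q)
u(z) = -27*z² (u(z) = -9*3*z*z = -27*z²)
(c(10) - u(30)) + V = ((-8 + 8*10) - (-27)*30²) - 1426 = ((-8 + 80) - (-27)*900) - 1426 = (72 - 1*(-24300)) - 1426 = (72 + 24300) - 1426 = 24372 - 1426 = 22946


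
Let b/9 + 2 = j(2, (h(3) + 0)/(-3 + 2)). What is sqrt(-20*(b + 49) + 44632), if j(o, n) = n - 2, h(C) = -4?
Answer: 2*sqrt(10913) ≈ 208.93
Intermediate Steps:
j(o, n) = -2 + n
b = 0 (b = -18 + 9*(-2 + (-4 + 0)/(-3 + 2)) = -18 + 9*(-2 - 4/(-1)) = -18 + 9*(-2 - 4*(-1)) = -18 + 9*(-2 + 4) = -18 + 9*2 = -18 + 18 = 0)
sqrt(-20*(b + 49) + 44632) = sqrt(-20*(0 + 49) + 44632) = sqrt(-20*49 + 44632) = sqrt(-980 + 44632) = sqrt(43652) = 2*sqrt(10913)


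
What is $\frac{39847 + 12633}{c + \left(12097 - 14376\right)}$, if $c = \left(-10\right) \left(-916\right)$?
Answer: $\frac{52480}{6881} \approx 7.6268$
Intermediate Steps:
$c = 9160$
$\frac{39847 + 12633}{c + \left(12097 - 14376\right)} = \frac{39847 + 12633}{9160 + \left(12097 - 14376\right)} = \frac{52480}{9160 + \left(12097 - 14376\right)} = \frac{52480}{9160 - 2279} = \frac{52480}{6881}$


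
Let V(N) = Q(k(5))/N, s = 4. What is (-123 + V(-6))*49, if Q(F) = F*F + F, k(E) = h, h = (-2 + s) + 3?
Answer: -6272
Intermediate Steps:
h = 5 (h = (-2 + 4) + 3 = 2 + 3 = 5)
k(E) = 5
Q(F) = F + F² (Q(F) = F² + F = F + F²)
V(N) = 30/N (V(N) = (5*(1 + 5))/N = (5*6)/N = 30/N)
(-123 + V(-6))*49 = (-123 + 30/(-6))*49 = (-123 + 30*(-⅙))*49 = (-123 - 5)*49 = -128*49 = -6272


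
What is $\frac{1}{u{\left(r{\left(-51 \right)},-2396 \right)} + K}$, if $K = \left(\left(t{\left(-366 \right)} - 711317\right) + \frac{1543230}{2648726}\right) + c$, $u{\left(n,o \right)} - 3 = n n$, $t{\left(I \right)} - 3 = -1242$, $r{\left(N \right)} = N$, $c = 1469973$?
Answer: $\frac{1324363}{1006544463238} \approx 1.3158 \cdot 10^{-6}$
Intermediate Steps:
$t{\left(I \right)} = -1239$ ($t{\left(I \right)} = 3 - 1242 = -1239$)
$u{\left(n,o \right)} = 3 + n^{2}$ ($u{\left(n,o \right)} = 3 + n n = 3 + n^{2}$)
$K = \frac{1003095821986}{1324363}$ ($K = \left(\left(-1239 - 711317\right) + \frac{1543230}{2648726}\right) + 1469973 = \left(\left(-1239 - 711317\right) + 1543230 \cdot \frac{1}{2648726}\right) + 1469973 = \left(-712556 + \frac{771615}{1324363}\right) + 1469973 = - \frac{943682030213}{1324363} + 1469973 = \frac{1003095821986}{1324363} \approx 7.5742 \cdot 10^{5}$)
$\frac{1}{u{\left(r{\left(-51 \right)},-2396 \right)} + K} = \frac{1}{\left(3 + \left(-51\right)^{2}\right) + \frac{1003095821986}{1324363}} = \frac{1}{\left(3 + 2601\right) + \frac{1003095821986}{1324363}} = \frac{1}{2604 + \frac{1003095821986}{1324363}} = \frac{1}{\frac{1006544463238}{1324363}} = \frac{1324363}{1006544463238}$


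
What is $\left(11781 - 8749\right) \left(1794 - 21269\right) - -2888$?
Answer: $-59045312$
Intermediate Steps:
$\left(11781 - 8749\right) \left(1794 - 21269\right) - -2888 = 3032 \left(-19475\right) + 2888 = -59048200 + 2888 = -59045312$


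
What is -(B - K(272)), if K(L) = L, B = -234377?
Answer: 234649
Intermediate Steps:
-(B - K(272)) = -(-234377 - 1*272) = -(-234377 - 272) = -1*(-234649) = 234649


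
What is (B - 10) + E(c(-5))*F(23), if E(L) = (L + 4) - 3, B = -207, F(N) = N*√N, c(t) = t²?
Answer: -217 + 598*√23 ≈ 2650.9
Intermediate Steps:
F(N) = N^(3/2)
E(L) = 1 + L (E(L) = (4 + L) - 3 = 1 + L)
(B - 10) + E(c(-5))*F(23) = (-207 - 10) + (1 + (-5)²)*23^(3/2) = -217 + (1 + 25)*(23*√23) = -217 + 26*(23*√23) = -217 + 598*√23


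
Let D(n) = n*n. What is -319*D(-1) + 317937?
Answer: 317618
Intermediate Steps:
D(n) = n²
-319*D(-1) + 317937 = -319*(-1)² + 317937 = -319*1 + 317937 = -319 + 317937 = 317618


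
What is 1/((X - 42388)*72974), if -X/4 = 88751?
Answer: -1/28999283808 ≈ -3.4484e-11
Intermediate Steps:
X = -355004 (X = -4*88751 = -355004)
1/((X - 42388)*72974) = 1/(-355004 - 42388*72974) = (1/72974)/(-397392) = -1/397392*1/72974 = -1/28999283808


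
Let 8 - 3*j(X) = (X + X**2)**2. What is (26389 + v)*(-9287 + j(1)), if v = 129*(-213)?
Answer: 30308416/3 ≈ 1.0103e+7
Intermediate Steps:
j(X) = 8/3 - (X + X**2)**2/3
v = -27477
(26389 + v)*(-9287 + j(1)) = (26389 - 27477)*(-9287 + (8/3 - 1/3*1**2*(1 + 1)**2)) = -1088*(-9287 + (8/3 - 1/3*1*2**2)) = -1088*(-9287 + (8/3 - 1/3*1*4)) = -1088*(-9287 + (8/3 - 4/3)) = -1088*(-9287 + 4/3) = -1088*(-27857/3) = 30308416/3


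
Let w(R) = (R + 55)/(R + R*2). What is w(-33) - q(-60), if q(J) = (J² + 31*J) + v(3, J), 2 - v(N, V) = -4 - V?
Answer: -15176/9 ≈ -1686.2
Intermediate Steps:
v(N, V) = 6 + V (v(N, V) = 2 - (-4 - V) = 2 + (4 + V) = 6 + V)
w(R) = (55 + R)/(3*R) (w(R) = (55 + R)/(R + 2*R) = (55 + R)/((3*R)) = (55 + R)*(1/(3*R)) = (55 + R)/(3*R))
q(J) = 6 + J² + 32*J (q(J) = (J² + 31*J) + (6 + J) = 6 + J² + 32*J)
w(-33) - q(-60) = (⅓)*(55 - 33)/(-33) - (6 + (-60)² + 32*(-60)) = (⅓)*(-1/33)*22 - (6 + 3600 - 1920) = -2/9 - 1*1686 = -2/9 - 1686 = -15176/9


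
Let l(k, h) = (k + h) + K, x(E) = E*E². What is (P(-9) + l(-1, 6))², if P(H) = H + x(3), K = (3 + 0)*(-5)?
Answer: 64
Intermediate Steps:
x(E) = E³
K = -15 (K = 3*(-5) = -15)
P(H) = 27 + H (P(H) = H + 3³ = H + 27 = 27 + H)
l(k, h) = -15 + h + k (l(k, h) = (k + h) - 15 = (h + k) - 15 = -15 + h + k)
(P(-9) + l(-1, 6))² = ((27 - 9) + (-15 + 6 - 1))² = (18 - 10)² = 8² = 64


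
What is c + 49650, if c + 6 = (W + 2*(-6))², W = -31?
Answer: 51493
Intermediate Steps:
c = 1843 (c = -6 + (-31 + 2*(-6))² = -6 + (-31 - 12)² = -6 + (-43)² = -6 + 1849 = 1843)
c + 49650 = 1843 + 49650 = 51493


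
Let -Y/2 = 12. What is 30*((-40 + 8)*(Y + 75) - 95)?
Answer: -51810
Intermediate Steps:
Y = -24 (Y = -2*12 = -24)
30*((-40 + 8)*(Y + 75) - 95) = 30*((-40 + 8)*(-24 + 75) - 95) = 30*(-32*51 - 95) = 30*(-1632 - 95) = 30*(-1727) = -51810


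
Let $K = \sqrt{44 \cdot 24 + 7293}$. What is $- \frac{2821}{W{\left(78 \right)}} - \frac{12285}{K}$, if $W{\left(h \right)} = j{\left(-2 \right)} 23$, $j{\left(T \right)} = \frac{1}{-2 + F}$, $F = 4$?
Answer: $- \frac{5642}{23} - \frac{4095 \sqrt{69}}{253} \approx -379.75$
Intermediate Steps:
$j{\left(T \right)} = \frac{1}{2}$ ($j{\left(T \right)} = \frac{1}{-2 + 4} = \frac{1}{2}$)
$K = 11 \sqrt{69}$ ($K = \sqrt{1056 + 7293} = \sqrt{8349} = 11 \sqrt{69} \approx 91.373$)
$W{\left(h \right)} = \frac{23}{2}$ ($W{\left(h \right)} = \frac{1}{2} \cdot 23 = \frac{23}{2}$)
$- \frac{2821}{W{\left(78 \right)}} - \frac{12285}{K} = - \frac{2821}{\frac{23}{2}} - \frac{12285}{11 \sqrt{69}} = \left(-2821\right) \frac{2}{23} - 12285 \frac{\sqrt{69}}{759} = - \frac{5642}{23} - \frac{4095 \sqrt{69}}{253}$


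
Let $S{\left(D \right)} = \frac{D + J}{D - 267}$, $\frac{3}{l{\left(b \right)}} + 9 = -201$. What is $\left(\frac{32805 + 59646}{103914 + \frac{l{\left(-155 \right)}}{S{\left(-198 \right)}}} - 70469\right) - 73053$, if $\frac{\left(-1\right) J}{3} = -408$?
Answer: $- \frac{71407530970898}{497540263} \approx -1.4352 \cdot 10^{5}$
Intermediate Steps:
$J = 1224$ ($J = \left(-3\right) \left(-408\right) = 1224$)
$l{\left(b \right)} = - \frac{1}{70}$ ($l{\left(b \right)} = \frac{3}{-9 - 201} = \frac{3}{-210} = 3 \left(- \frac{1}{210}\right) = - \frac{1}{70}$)
$S{\left(D \right)} = \frac{1224 + D}{-267 + D}$ ($S{\left(D \right)} = \frac{D + 1224}{D - 267} = \frac{1224 + D}{-267 + D}$)
$\left(\frac{32805 + 59646}{103914 + \frac{l{\left(-155 \right)}}{S{\left(-198 \right)}}} - 70469\right) - 73053 = \left(\frac{32805 + 59646}{103914 - \frac{1}{70 \frac{1224 - 198}{-267 - 198}}} - 70469\right) - 73053 = \left(\frac{92451}{103914 - \frac{1}{70 \frac{1}{-465} \cdot 1026}} - 70469\right) - 73053 = \left(\frac{92451}{103914 - \frac{1}{70 \left(\left(- \frac{1}{465}\right) 1026\right)}} - 70469\right) - 73053 = \left(\frac{92451}{103914 - \frac{1}{70 \left(- \frac{342}{155}\right)}} - 70469\right) - 73053 = \left(\frac{92451}{103914 - - \frac{31}{4788}} - 70469\right) - 73053 = \left(\frac{92451}{103914 + \frac{31}{4788}} - 70469\right) - 73053 = \left(\frac{92451}{\frac{497540263}{4788}} - 70469\right) - 73053 = \left(92451 \cdot \frac{4788}{497540263} - 70469\right) - 73053 = \left(\frac{442655388}{497540263} - 70469\right) - 73053 = - \frac{35060722137959}{497540263} - 73053 = - \frac{71407530970898}{497540263}$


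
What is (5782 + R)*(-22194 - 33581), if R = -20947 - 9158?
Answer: 1356615325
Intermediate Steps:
R = -30105
(5782 + R)*(-22194 - 33581) = (5782 - 30105)*(-22194 - 33581) = -24323*(-55775) = 1356615325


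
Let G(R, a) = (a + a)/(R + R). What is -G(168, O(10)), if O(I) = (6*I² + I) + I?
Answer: -155/42 ≈ -3.6905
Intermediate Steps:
O(I) = 2*I + 6*I² (O(I) = (I + 6*I²) + I = 2*I + 6*I²)
G(R, a) = a/R (G(R, a) = (2*a)/((2*R)) = (2*a)*(1/(2*R)) = a/R)
-G(168, O(10)) = -2*10*(1 + 3*10)/168 = -2*10*(1 + 30)/168 = -2*10*31/168 = -620/168 = -1*155/42 = -155/42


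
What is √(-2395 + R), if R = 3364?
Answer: √969 ≈ 31.129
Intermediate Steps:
√(-2395 + R) = √(-2395 + 3364) = √969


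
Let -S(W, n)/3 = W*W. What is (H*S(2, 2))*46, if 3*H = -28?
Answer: 5152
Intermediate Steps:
H = -28/3 (H = (⅓)*(-28) = -28/3 ≈ -9.3333)
S(W, n) = -3*W² (S(W, n) = -3*W*W = -3*W²)
(H*S(2, 2))*46 = -(-28)*2²*46 = -(-28)*4*46 = -28/3*(-12)*46 = 112*46 = 5152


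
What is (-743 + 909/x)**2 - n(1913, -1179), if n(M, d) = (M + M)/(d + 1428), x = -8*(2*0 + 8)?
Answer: 584752990433/1019904 ≈ 5.7334e+5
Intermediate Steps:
x = -64 (x = -8*(0 + 8) = -8*8 = -64)
n(M, d) = 2*M/(1428 + d) (n(M, d) = (2*M)/(1428 + d) = 2*M/(1428 + d))
(-743 + 909/x)**2 - n(1913, -1179) = (-743 + 909/(-64))**2 - 2*1913/(1428 - 1179) = (-743 + 909*(-1/64))**2 - 2*1913/249 = (-743 - 909/64)**2 - 2*1913/249 = (-48461/64)**2 - 1*3826/249 = 2348468521/4096 - 3826/249 = 584752990433/1019904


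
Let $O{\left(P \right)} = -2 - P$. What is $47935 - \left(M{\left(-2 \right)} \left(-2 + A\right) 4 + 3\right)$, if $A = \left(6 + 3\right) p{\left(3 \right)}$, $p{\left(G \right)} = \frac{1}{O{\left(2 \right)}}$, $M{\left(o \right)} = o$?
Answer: $47898$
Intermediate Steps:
$p{\left(G \right)} = - \frac{1}{4}$ ($p{\left(G \right)} = \frac{1}{-2 - 2} = \frac{1}{-4} = - \frac{1}{4}$)
$A = - \frac{9}{4}$ ($A = \left(6 + 3\right) \left(- \frac{1}{4}\right) = 9 \left(- \frac{1}{4}\right) = - \frac{9}{4} \approx -2.25$)
$47935 - \left(M{\left(-2 \right)} \left(-2 + A\right) 4 + 3\right) = 47935 - \left(- 2 \left(-2 - \frac{9}{4}\right) 4 + 3\right) = 47935 - \left(- 2 \left(\left(- \frac{17}{4}\right) 4\right) + 3\right) = 47935 - \left(\left(-2\right) \left(-17\right) + 3\right) = 47935 - \left(34 + 3\right) = 47935 - 37 = 47898$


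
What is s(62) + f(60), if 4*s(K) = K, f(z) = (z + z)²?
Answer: 28831/2 ≈ 14416.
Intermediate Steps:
f(z) = 4*z² (f(z) = (2*z)² = 4*z²)
s(K) = K/4
s(62) + f(60) = (¼)*62 + 4*60² = 31/2 + 4*3600 = 31/2 + 14400 = 28831/2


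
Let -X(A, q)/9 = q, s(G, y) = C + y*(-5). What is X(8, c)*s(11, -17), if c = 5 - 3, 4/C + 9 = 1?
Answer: -1521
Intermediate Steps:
C = -1/2 (C = 4/(-9 + 1) = 4/(-8) = 4*(-1/8) = -1/2 ≈ -0.50000)
c = 2
s(G, y) = -1/2 - 5*y (s(G, y) = -1/2 + y*(-5) = -1/2 - 5*y)
X(A, q) = -9*q
X(8, c)*s(11, -17) = (-9*2)*(-1/2 - 5*(-17)) = -18*(-1/2 + 85) = -18*169/2 = -1521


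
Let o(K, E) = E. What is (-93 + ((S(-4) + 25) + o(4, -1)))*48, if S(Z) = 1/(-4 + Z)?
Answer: -3318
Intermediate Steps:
(-93 + ((S(-4) + 25) + o(4, -1)))*48 = (-93 + ((1/(-4 - 4) + 25) - 1))*48 = (-93 + ((1/(-8) + 25) - 1))*48 = (-93 + ((-⅛ + 25) - 1))*48 = (-93 + (199/8 - 1))*48 = (-93 + 191/8)*48 = -553/8*48 = -3318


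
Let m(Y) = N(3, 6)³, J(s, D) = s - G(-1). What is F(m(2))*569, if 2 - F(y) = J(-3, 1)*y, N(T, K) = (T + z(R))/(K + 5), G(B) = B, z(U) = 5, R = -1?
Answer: 2097334/1331 ≈ 1575.8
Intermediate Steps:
N(T, K) = (5 + T)/(5 + K) (N(T, K) = (T + 5)/(K + 5) = (5 + T)/(5 + K))
J(s, D) = 1 + s (J(s, D) = s - 1*(-1) = s + 1 = 1 + s)
m(Y) = 512/1331 (m(Y) = ((5 + 3)/(5 + 6))³ = (8/11)³ = 512/1331)
F(y) = 2 + 2*y (F(y) = 2 - (1 - 3)*y = 2 - (-2)*y = 2 + 2*y)
F(m(2))*569 = (2 + 2*(512/1331))*569 = (2 + 1024/1331)*569 = (3686/1331)*569 = 2097334/1331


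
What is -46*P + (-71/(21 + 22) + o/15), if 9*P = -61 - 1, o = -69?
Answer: 601084/1935 ≈ 310.64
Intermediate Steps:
P = -62/9 (P = (-61 - 1)/9 = (⅑)*(-62) = -62/9 ≈ -6.8889)
-46*P + (-71/(21 + 22) + o/15) = -46*(-62/9) + (-71/(21 + 22) - 69/15) = 2852/9 + (-71/43 - 69*1/15) = 2852/9 + (-71*1/43 - 23/5) = 2852/9 + (-71/43 - 23/5) = 2852/9 - 1344/215 = 601084/1935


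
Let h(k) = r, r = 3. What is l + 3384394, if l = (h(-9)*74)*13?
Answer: 3387280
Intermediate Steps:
h(k) = 3
l = 2886 (l = (3*74)*13 = 222*13 = 2886)
l + 3384394 = 2886 + 3384394 = 3387280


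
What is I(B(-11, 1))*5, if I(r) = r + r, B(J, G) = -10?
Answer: -100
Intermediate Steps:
I(r) = 2*r
I(B(-11, 1))*5 = (2*(-10))*5 = -20*5 = -100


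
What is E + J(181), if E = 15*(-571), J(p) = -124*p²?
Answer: -4070929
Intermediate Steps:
E = -8565
E + J(181) = -8565 - 124*181² = -8565 - 124*32761 = -8565 - 4062364 = -4070929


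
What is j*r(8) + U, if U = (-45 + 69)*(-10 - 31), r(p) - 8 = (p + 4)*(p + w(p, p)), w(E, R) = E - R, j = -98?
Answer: -11176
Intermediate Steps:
r(p) = 8 + p*(4 + p) (r(p) = 8 + (p + 4)*(p + (p - p)) = 8 + (4 + p)*(p + 0) = 8 + (4 + p)*p = 8 + p*(4 + p))
U = -984 (U = 24*(-41) = -984)
j*r(8) + U = -98*(8 + 8² + 4*8) - 984 = -98*(8 + 64 + 32) - 984 = -98*104 - 984 = -10192 - 984 = -11176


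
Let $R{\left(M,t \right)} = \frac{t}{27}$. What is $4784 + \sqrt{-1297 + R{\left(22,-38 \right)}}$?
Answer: $4784 + \frac{i \sqrt{105171}}{9} \approx 4784.0 + 36.033 i$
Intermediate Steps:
$R{\left(M,t \right)} = \frac{t}{27}$ ($R{\left(M,t \right)} = t \frac{1}{27} = \frac{t}{27}$)
$4784 + \sqrt{-1297 + R{\left(22,-38 \right)}} = 4784 + \sqrt{-1297 + \frac{1}{27} \left(-38\right)} = 4784 + \sqrt{-1297 - \frac{38}{27}} = 4784 + \sqrt{- \frac{35057}{27}} = 4784 + \frac{i \sqrt{105171}}{9}$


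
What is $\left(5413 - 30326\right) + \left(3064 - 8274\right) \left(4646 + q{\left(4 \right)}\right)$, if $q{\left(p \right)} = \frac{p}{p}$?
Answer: $-24235783$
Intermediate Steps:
$q{\left(p \right)} = 1$
$\left(5413 - 30326\right) + \left(3064 - 8274\right) \left(4646 + q{\left(4 \right)}\right) = \left(5413 - 30326\right) + \left(3064 - 8274\right) \left(4646 + 1\right) = -24913 - 24210870 = -24235783$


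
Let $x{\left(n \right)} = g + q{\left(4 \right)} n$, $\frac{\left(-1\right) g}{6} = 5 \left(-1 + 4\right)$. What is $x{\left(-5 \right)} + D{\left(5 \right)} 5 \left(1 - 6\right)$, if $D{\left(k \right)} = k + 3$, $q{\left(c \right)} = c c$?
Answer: $-370$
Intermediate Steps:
$q{\left(c \right)} = c^{2}$
$D{\left(k \right)} = 3 + k$
$g = -90$ ($g = - 6 \cdot 5 \left(-1 + 4\right) = - 6 \cdot 5 \cdot 3 = \left(-6\right) 15 = -90$)
$x{\left(n \right)} = -90 + 16 n$ ($x{\left(n \right)} = -90 + 4^{2} n = -90 + 16 n$)
$x{\left(-5 \right)} + D{\left(5 \right)} 5 \left(1 - 6\right) = \left(-90 + 16 \left(-5\right)\right) + \left(3 + 5\right) 5 \left(1 - 6\right) = \left(-90 - 80\right) + 8 \cdot 5 \left(-5\right) = -170 + 8 \left(-25\right) = -170 - 200 = -370$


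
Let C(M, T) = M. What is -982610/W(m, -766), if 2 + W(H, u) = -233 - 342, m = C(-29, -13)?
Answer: 982610/577 ≈ 1703.0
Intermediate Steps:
m = -29
W(H, u) = -577 (W(H, u) = -2 + (-233 - 342) = -2 - 575 = -577)
-982610/W(m, -766) = -982610/(-577) = -982610*(-1/577) = 982610/577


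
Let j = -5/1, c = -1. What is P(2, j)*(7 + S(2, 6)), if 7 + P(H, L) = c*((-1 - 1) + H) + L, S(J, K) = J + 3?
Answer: -144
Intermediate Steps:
S(J, K) = 3 + J
j = -5 (j = -5*1 = -5)
P(H, L) = -5 + L - H (P(H, L) = -7 + (-((-1 - 1) + H) + L) = -7 + (-(-2 + H) + L) = -7 + ((2 - H) + L) = -7 + (2 + L - H) = -5 + L - H)
P(2, j)*(7 + S(2, 6)) = (-5 - 5 - 1*2)*(7 + (3 + 2)) = (-5 - 5 - 2)*(7 + 5) = -12*12 = -144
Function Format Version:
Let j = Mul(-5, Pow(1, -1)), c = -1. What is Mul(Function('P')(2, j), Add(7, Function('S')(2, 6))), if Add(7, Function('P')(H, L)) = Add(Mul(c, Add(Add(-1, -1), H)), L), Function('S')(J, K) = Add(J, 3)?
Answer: -144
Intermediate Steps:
Function('S')(J, K) = Add(3, J)
j = -5 (j = Mul(-5, 1) = -5)
Function('P')(H, L) = Add(-5, L, Mul(-1, H)) (Function('P')(H, L) = Add(-7, Add(Mul(-1, Add(Add(-1, -1), H)), L)) = Add(-7, Add(Mul(-1, Add(-2, H)), L)) = Add(-7, Add(Add(2, Mul(-1, H)), L)) = Add(-7, Add(2, L, Mul(-1, H))) = Add(-5, L, Mul(-1, H)))
Mul(Function('P')(2, j), Add(7, Function('S')(2, 6))) = Mul(Add(-5, -5, Mul(-1, 2)), Add(7, Add(3, 2))) = Mul(Add(-5, -5, -2), Add(7, 5)) = Mul(-12, 12) = -144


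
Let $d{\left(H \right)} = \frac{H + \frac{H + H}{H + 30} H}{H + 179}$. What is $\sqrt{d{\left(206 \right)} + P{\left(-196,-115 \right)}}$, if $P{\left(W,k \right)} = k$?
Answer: $\frac{i \sqrt{58578645895}}{22715} \approx 10.655 i$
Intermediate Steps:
$d{\left(H \right)} = \frac{H + \frac{2 H^{2}}{30 + H}}{179 + H}$ ($d{\left(H \right)} = \frac{H + \frac{2 H}{30 + H} H}{179 + H} = \frac{H + \frac{2 H^{2}}{30 + H}}{179 + H}$)
$\sqrt{d{\left(206 \right)} + P{\left(-196,-115 \right)}} = \sqrt{3 \cdot 206 \frac{1}{5370 + 206^{2} + 209 \cdot 206} \left(10 + 206\right) - 115} = \sqrt{3 \cdot 206 \frac{1}{5370 + 42436 + 43054} \cdot 216 - 115} = \sqrt{3 \cdot 206 \cdot \frac{1}{90860} \cdot 216 - 115} = \sqrt{\frac{33372}{22715} - 115} = \sqrt{- \frac{2578853}{22715}} = \frac{i \sqrt{58578645895}}{22715}$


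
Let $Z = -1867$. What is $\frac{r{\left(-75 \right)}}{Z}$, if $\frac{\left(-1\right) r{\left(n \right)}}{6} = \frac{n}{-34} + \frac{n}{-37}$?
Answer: $\frac{15975}{1174343} \approx 0.013603$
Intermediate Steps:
$r{\left(n \right)} = \frac{213 n}{629}$ ($r{\left(n \right)} = - 6 \left(\frac{n}{-34} + \frac{n}{-37}\right) = - 6 \left(n \left(- \frac{1}{34}\right) + n \left(- \frac{1}{37}\right)\right) = - 6 \left(- \frac{n}{34} - \frac{n}{37}\right) = - 6 \left(- \frac{71 n}{1258}\right) = \frac{213 n}{629}$)
$\frac{r{\left(-75 \right)}}{Z} = \frac{\frac{213}{629} \left(-75\right)}{-1867} = \left(- \frac{15975}{629}\right) \left(- \frac{1}{1867}\right) = \frac{15975}{1174343}$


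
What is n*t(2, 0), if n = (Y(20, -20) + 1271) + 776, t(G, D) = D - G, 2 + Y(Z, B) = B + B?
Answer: -4010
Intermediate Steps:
Y(Z, B) = -2 + 2*B (Y(Z, B) = -2 + (B + B) = -2 + 2*B)
n = 2005 (n = ((-2 + 2*(-20)) + 1271) + 776 = ((-2 - 40) + 1271) + 776 = (-42 + 1271) + 776 = 1229 + 776 = 2005)
n*t(2, 0) = 2005*(0 - 1*2) = 2005*(0 - 2) = 2005*(-2) = -4010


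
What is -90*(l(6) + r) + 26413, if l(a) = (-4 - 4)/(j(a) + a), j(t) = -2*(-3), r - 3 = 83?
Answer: 18733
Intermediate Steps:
r = 86 (r = 3 + 83 = 86)
j(t) = 6
l(a) = -8/(6 + a) (l(a) = (-4 - 4)/(6 + a) = -8/(6 + a))
-90*(l(6) + r) + 26413 = -90*(-8/(6 + 6) + 86) + 26413 = -90*(-8/12 + 86) + 26413 = -90*(-8*1/12 + 86) + 26413 = -90*(-⅔ + 86) + 26413 = -90*256/3 + 26413 = -7680 + 26413 = 18733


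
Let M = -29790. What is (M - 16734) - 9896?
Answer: -56420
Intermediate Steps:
(M - 16734) - 9896 = (-29790 - 16734) - 9896 = -46524 - 9896 = -56420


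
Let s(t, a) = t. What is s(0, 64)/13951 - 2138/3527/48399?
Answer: -2138/170703273 ≈ -1.2525e-5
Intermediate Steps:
s(0, 64)/13951 - 2138/3527/48399 = 0/13951 - 2138/3527/48399 = 0*(1/13951) - 2138*1/3527*(1/48399) = 0 - 2138/3527*1/48399 = 0 - 2138/170703273 = -2138/170703273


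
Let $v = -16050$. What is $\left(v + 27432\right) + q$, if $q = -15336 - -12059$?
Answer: $8105$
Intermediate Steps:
$q = -3277$ ($q = -15336 + 12059 = -3277$)
$\left(v + 27432\right) + q = \left(-16050 + 27432\right) - 3277 = 11382 - 3277 = 8105$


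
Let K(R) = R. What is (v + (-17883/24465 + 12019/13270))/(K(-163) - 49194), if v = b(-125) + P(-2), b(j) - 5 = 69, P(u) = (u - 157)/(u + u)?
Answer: -986286333/427300725236 ≈ -0.0023082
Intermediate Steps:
P(u) = (-157 + u)/(2*u) (P(u) = (-157 + u)/((2*u)) = (-157 + u)*(1/(2*u)) = (-157 + u)/(2*u))
b(j) = 74 (b(j) = 5 + 69 = 74)
v = 455/4 (v = 74 + (1/2)*(-157 - 2)/(-2) = 74 + (1/2)*(-1/2)*(-159) = 74 + 159/4 = 455/4 ≈ 113.75)
(v + (-17883/24465 + 12019/13270))/(K(-163) - 49194) = (455/4 + (-17883/24465 + 12019/13270))/(-163 - 49194) = (455/4 + (-17883*1/24465 + 12019*(1/13270)))/(-49357) = (455/4 + (-5961/8155 + 12019/13270))*(-1/49357) = (455/4 + 756499/4328674)*(-1/49357) = (986286333/8657348)*(-1/49357) = -986286333/427300725236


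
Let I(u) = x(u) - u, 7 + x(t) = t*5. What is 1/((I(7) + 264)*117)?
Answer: 1/33345 ≈ 2.9990e-5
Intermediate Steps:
x(t) = -7 + 5*t (x(t) = -7 + t*5 = -7 + 5*t)
I(u) = -7 + 4*u (I(u) = (-7 + 5*u) - u = -7 + 4*u)
1/((I(7) + 264)*117) = 1/(((-7 + 4*7) + 264)*117) = 1/(((-7 + 28) + 264)*117) = 1/((21 + 264)*117) = 1/(285*117) = 1/33345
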